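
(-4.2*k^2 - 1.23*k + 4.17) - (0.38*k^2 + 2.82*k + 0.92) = -4.58*k^2 - 4.05*k + 3.25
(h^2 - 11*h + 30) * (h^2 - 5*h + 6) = h^4 - 16*h^3 + 91*h^2 - 216*h + 180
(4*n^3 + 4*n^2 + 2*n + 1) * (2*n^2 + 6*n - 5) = 8*n^5 + 32*n^4 + 8*n^3 - 6*n^2 - 4*n - 5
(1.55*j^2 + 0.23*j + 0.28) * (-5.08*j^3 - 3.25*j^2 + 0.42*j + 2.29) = -7.874*j^5 - 6.2059*j^4 - 1.5189*j^3 + 2.7361*j^2 + 0.6443*j + 0.6412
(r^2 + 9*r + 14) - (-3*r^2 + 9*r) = 4*r^2 + 14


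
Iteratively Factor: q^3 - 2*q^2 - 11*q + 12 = (q - 1)*(q^2 - q - 12) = (q - 1)*(q + 3)*(q - 4)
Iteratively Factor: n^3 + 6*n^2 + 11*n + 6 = (n + 1)*(n^2 + 5*n + 6) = (n + 1)*(n + 3)*(n + 2)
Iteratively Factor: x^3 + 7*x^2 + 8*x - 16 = (x + 4)*(x^2 + 3*x - 4) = (x + 4)^2*(x - 1)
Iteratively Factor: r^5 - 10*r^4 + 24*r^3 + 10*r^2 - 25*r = (r)*(r^4 - 10*r^3 + 24*r^2 + 10*r - 25) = r*(r - 1)*(r^3 - 9*r^2 + 15*r + 25) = r*(r - 5)*(r - 1)*(r^2 - 4*r - 5) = r*(r - 5)^2*(r - 1)*(r + 1)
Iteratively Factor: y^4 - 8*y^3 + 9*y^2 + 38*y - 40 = (y - 4)*(y^3 - 4*y^2 - 7*y + 10) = (y - 5)*(y - 4)*(y^2 + y - 2) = (y - 5)*(y - 4)*(y + 2)*(y - 1)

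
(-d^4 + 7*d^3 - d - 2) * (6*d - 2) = -6*d^5 + 44*d^4 - 14*d^3 - 6*d^2 - 10*d + 4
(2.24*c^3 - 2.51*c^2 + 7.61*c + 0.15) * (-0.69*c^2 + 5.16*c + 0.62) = -1.5456*c^5 + 13.2903*c^4 - 16.8137*c^3 + 37.6079*c^2 + 5.4922*c + 0.093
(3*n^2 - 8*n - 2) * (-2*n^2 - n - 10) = -6*n^4 + 13*n^3 - 18*n^2 + 82*n + 20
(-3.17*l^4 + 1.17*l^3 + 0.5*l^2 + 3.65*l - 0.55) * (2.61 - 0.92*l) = 2.9164*l^5 - 9.3501*l^4 + 2.5937*l^3 - 2.053*l^2 + 10.0325*l - 1.4355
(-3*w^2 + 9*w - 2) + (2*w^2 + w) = -w^2 + 10*w - 2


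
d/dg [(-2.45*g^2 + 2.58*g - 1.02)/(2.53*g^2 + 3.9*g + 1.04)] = (-16.0824*g^2 + 0.065199999999999*g + 6.6612)/(6.4009*g^4 + 19.734*g^3 + 20.4724*g^2 + 8.112*g + 1.0816)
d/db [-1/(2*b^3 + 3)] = 6*b^2/(2*b^3 + 3)^2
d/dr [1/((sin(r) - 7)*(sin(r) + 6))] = (-sin(2*r) + cos(r))/((sin(r) - 7)^2*(sin(r) + 6)^2)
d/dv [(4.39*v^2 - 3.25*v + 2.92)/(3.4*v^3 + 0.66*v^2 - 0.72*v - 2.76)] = (-14.926*v^4 + 22.1*v^3 - 30.7998*v^2 - 28.0872*v + 11.0724)/(11.56*v^6 + 4.488*v^5 - 4.4604*v^4 - 19.7184*v^3 - 3.1248*v^2 + 3.9744*v + 7.6176)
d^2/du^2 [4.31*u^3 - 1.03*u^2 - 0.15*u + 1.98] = 25.86*u - 2.06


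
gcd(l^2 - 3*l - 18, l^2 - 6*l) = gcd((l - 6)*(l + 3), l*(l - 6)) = l - 6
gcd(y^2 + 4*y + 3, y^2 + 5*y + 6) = y + 3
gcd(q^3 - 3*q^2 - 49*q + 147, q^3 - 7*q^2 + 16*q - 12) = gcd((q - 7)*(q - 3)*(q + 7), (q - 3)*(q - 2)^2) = q - 3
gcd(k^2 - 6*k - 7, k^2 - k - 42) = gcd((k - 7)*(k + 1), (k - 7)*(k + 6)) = k - 7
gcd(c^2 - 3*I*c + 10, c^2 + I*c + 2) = c + 2*I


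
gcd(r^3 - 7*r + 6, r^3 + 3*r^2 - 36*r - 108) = r + 3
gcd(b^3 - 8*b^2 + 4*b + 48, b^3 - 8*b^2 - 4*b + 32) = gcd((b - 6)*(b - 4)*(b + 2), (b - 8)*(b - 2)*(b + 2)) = b + 2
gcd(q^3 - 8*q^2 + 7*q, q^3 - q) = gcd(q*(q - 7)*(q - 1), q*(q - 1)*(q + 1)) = q^2 - q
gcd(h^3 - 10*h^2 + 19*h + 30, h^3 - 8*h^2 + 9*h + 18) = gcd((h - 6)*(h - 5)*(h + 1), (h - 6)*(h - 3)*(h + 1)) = h^2 - 5*h - 6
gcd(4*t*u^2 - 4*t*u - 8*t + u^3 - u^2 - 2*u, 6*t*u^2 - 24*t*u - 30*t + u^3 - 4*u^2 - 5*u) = u + 1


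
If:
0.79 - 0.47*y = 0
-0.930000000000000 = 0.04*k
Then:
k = -23.25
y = 1.68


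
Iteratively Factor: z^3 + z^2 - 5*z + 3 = (z - 1)*(z^2 + 2*z - 3) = (z - 1)^2*(z + 3)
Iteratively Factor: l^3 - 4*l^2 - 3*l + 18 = (l + 2)*(l^2 - 6*l + 9) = (l - 3)*(l + 2)*(l - 3)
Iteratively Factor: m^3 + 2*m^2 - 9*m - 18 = (m - 3)*(m^2 + 5*m + 6) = (m - 3)*(m + 2)*(m + 3)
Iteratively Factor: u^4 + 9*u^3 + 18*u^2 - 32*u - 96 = (u - 2)*(u^3 + 11*u^2 + 40*u + 48) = (u - 2)*(u + 4)*(u^2 + 7*u + 12) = (u - 2)*(u + 3)*(u + 4)*(u + 4)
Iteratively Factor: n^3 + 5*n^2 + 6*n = (n)*(n^2 + 5*n + 6) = n*(n + 2)*(n + 3)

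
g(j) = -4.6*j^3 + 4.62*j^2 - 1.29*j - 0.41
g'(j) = -13.8*j^2 + 9.24*j - 1.29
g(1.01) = -1.74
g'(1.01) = -6.03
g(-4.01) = 375.67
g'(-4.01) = -260.25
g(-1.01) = 10.35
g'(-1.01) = -24.70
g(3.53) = -149.73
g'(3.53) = -140.63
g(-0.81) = 6.11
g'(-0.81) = -17.83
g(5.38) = -589.94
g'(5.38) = -351.01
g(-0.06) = -0.31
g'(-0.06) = -1.89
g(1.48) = -7.11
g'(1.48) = -17.84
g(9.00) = -2991.20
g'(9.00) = -1035.93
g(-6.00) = 1167.25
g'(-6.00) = -553.53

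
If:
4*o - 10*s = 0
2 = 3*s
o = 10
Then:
No Solution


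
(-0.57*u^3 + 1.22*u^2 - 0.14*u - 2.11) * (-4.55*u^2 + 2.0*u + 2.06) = 2.5935*u^5 - 6.691*u^4 + 1.9028*u^3 + 11.8337*u^2 - 4.5084*u - 4.3466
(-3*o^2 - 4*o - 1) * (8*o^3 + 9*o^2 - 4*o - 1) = -24*o^5 - 59*o^4 - 32*o^3 + 10*o^2 + 8*o + 1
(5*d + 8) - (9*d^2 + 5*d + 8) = -9*d^2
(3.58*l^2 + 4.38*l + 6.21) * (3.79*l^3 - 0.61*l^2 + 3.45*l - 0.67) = 13.5682*l^5 + 14.4164*l^4 + 33.2151*l^3 + 8.9243*l^2 + 18.4899*l - 4.1607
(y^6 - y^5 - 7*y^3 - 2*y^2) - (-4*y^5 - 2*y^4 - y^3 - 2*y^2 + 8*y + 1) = y^6 + 3*y^5 + 2*y^4 - 6*y^3 - 8*y - 1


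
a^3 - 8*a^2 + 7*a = a*(a - 7)*(a - 1)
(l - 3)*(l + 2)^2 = l^3 + l^2 - 8*l - 12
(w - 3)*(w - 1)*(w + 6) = w^3 + 2*w^2 - 21*w + 18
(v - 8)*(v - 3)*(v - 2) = v^3 - 13*v^2 + 46*v - 48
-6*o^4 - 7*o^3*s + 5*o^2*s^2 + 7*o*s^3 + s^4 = (-o + s)*(o + s)^2*(6*o + s)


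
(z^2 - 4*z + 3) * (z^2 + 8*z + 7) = z^4 + 4*z^3 - 22*z^2 - 4*z + 21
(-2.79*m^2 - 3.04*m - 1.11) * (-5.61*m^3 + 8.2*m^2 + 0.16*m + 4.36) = 15.6519*m^5 - 5.8236*m^4 - 19.1473*m^3 - 21.7528*m^2 - 13.432*m - 4.8396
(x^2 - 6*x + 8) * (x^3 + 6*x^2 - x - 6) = x^5 - 29*x^3 + 48*x^2 + 28*x - 48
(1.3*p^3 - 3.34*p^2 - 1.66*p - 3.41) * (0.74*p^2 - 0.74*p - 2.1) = 0.962*p^5 - 3.4336*p^4 - 1.4868*p^3 + 5.719*p^2 + 6.0094*p + 7.161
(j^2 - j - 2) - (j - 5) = j^2 - 2*j + 3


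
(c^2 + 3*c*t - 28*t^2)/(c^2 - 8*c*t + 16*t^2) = (-c - 7*t)/(-c + 4*t)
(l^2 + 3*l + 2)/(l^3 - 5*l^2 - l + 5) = (l + 2)/(l^2 - 6*l + 5)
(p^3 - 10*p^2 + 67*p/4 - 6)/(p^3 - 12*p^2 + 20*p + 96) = (p^2 - 2*p + 3/4)/(p^2 - 4*p - 12)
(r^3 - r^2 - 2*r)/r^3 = (r^2 - r - 2)/r^2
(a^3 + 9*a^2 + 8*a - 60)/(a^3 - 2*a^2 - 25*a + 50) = (a + 6)/(a - 5)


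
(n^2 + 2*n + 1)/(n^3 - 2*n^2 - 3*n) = (n + 1)/(n*(n - 3))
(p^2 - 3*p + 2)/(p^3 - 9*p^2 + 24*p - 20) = (p - 1)/(p^2 - 7*p + 10)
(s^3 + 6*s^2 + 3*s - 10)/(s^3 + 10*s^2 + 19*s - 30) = (s + 2)/(s + 6)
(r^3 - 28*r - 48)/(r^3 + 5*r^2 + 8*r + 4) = (r^2 - 2*r - 24)/(r^2 + 3*r + 2)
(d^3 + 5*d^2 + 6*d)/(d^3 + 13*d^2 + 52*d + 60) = d*(d + 3)/(d^2 + 11*d + 30)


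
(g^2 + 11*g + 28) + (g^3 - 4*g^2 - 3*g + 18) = g^3 - 3*g^2 + 8*g + 46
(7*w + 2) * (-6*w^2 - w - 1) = -42*w^3 - 19*w^2 - 9*w - 2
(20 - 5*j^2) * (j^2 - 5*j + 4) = -5*j^4 + 25*j^3 - 100*j + 80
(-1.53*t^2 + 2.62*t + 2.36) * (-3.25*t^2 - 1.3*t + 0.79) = 4.9725*t^4 - 6.526*t^3 - 12.2847*t^2 - 0.9982*t + 1.8644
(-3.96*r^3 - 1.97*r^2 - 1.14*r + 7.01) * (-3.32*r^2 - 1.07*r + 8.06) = 13.1472*r^5 + 10.7776*r^4 - 26.0249*r^3 - 37.9316*r^2 - 16.6891*r + 56.5006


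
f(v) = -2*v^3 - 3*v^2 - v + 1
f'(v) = -6*v^2 - 6*v - 1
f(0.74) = -2.19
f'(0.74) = -8.73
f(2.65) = -59.94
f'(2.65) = -59.04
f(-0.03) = 1.03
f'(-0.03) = -0.83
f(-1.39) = 1.96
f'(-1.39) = -4.25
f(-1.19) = 1.31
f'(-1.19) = -2.36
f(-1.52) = 2.61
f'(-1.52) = -5.74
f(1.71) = -19.48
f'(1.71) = -28.80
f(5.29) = -384.31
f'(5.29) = -200.64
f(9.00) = -1709.00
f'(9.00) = -541.00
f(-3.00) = 31.00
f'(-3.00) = -37.00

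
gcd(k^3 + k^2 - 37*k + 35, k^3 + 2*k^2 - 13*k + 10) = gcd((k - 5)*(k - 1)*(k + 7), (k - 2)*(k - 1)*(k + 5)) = k - 1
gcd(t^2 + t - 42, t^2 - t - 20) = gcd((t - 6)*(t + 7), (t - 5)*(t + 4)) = 1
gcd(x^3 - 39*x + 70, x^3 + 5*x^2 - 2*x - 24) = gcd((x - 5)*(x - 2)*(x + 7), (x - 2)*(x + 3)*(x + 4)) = x - 2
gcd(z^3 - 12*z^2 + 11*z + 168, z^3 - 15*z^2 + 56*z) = z^2 - 15*z + 56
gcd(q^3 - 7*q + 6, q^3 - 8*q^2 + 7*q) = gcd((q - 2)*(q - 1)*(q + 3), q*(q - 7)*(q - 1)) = q - 1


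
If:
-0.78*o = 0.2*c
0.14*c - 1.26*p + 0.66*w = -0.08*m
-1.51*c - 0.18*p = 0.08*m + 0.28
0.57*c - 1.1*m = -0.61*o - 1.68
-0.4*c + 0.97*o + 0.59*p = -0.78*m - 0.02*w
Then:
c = -0.04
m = 1.51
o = 0.01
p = -1.91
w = -3.83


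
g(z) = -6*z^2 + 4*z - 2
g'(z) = 4 - 12*z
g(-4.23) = -126.28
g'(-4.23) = 54.76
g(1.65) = -11.74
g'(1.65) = -15.80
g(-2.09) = -36.57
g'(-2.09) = 29.08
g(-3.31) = -80.98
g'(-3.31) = 43.72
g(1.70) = -12.54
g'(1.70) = -16.40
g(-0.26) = -3.45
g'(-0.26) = 7.12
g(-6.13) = -251.98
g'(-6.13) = 77.56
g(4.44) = -102.52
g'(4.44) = -49.28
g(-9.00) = -524.00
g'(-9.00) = 112.00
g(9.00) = -452.00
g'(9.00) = -104.00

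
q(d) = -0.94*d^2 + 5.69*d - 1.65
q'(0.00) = 5.69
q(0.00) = -1.65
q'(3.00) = 0.05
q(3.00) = 6.96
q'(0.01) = 5.67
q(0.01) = -1.59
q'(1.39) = 3.08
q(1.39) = 4.44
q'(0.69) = 4.39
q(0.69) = 1.83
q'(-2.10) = 9.64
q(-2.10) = -17.74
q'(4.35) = -2.49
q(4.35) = 5.31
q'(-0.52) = 6.67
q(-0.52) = -4.86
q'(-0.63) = 6.87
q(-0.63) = -5.61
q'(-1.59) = 8.68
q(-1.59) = -13.07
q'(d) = 5.69 - 1.88*d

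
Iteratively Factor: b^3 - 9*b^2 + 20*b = (b - 4)*(b^2 - 5*b) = b*(b - 4)*(b - 5)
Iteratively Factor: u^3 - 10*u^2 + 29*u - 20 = (u - 4)*(u^2 - 6*u + 5) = (u - 4)*(u - 1)*(u - 5)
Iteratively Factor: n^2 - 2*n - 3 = (n - 3)*(n + 1)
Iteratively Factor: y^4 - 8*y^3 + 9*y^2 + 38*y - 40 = (y - 5)*(y^3 - 3*y^2 - 6*y + 8) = (y - 5)*(y + 2)*(y^2 - 5*y + 4) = (y - 5)*(y - 4)*(y + 2)*(y - 1)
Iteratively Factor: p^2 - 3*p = (p)*(p - 3)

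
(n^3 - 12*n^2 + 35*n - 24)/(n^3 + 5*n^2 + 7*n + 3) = (n^3 - 12*n^2 + 35*n - 24)/(n^3 + 5*n^2 + 7*n + 3)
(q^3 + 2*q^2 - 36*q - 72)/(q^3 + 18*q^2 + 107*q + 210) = (q^2 - 4*q - 12)/(q^2 + 12*q + 35)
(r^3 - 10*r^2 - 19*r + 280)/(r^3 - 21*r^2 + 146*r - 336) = (r + 5)/(r - 6)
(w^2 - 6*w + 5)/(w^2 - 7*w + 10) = (w - 1)/(w - 2)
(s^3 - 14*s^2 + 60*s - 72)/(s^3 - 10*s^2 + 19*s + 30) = (s^2 - 8*s + 12)/(s^2 - 4*s - 5)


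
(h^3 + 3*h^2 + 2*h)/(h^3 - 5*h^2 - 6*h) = (h + 2)/(h - 6)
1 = 1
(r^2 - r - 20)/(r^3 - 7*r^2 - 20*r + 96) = (r - 5)/(r^2 - 11*r + 24)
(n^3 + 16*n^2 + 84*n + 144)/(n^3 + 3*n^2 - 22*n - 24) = (n^2 + 10*n + 24)/(n^2 - 3*n - 4)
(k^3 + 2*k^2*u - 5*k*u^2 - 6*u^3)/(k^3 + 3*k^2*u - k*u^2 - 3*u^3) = (-k + 2*u)/(-k + u)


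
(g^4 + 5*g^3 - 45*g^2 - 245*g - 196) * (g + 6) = g^5 + 11*g^4 - 15*g^3 - 515*g^2 - 1666*g - 1176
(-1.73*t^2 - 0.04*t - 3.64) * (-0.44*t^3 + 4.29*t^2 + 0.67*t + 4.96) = 0.7612*t^5 - 7.4041*t^4 + 0.2709*t^3 - 24.2232*t^2 - 2.6372*t - 18.0544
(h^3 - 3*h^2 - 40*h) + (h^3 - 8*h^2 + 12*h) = 2*h^3 - 11*h^2 - 28*h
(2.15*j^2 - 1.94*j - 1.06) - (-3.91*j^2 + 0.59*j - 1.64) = 6.06*j^2 - 2.53*j + 0.58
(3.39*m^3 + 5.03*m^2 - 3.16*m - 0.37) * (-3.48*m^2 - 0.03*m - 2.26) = -11.7972*m^5 - 17.6061*m^4 + 3.1845*m^3 - 9.9854*m^2 + 7.1527*m + 0.8362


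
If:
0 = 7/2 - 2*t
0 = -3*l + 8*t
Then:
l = 14/3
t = 7/4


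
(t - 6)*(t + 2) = t^2 - 4*t - 12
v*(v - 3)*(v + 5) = v^3 + 2*v^2 - 15*v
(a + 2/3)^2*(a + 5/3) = a^3 + 3*a^2 + 8*a/3 + 20/27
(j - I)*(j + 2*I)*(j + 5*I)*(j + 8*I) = j^4 + 14*I*j^3 - 51*j^2 - 14*I*j - 80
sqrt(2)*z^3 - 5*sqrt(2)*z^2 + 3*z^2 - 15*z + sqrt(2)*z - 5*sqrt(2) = (z - 5)*(z + sqrt(2))*(sqrt(2)*z + 1)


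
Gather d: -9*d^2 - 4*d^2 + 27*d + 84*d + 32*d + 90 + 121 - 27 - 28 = -13*d^2 + 143*d + 156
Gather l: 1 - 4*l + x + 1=-4*l + x + 2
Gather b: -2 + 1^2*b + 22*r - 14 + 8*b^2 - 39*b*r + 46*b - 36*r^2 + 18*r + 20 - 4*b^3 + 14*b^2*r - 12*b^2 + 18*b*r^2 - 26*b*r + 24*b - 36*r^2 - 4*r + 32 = -4*b^3 + b^2*(14*r - 4) + b*(18*r^2 - 65*r + 71) - 72*r^2 + 36*r + 36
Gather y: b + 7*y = b + 7*y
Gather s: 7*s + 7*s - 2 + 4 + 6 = 14*s + 8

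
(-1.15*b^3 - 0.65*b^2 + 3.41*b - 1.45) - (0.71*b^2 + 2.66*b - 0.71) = -1.15*b^3 - 1.36*b^2 + 0.75*b - 0.74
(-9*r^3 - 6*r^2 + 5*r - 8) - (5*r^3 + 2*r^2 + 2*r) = -14*r^3 - 8*r^2 + 3*r - 8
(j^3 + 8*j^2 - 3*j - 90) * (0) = 0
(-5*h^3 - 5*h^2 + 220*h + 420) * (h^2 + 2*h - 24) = -5*h^5 - 15*h^4 + 330*h^3 + 980*h^2 - 4440*h - 10080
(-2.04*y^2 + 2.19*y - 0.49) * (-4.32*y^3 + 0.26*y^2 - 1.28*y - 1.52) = 8.8128*y^5 - 9.9912*y^4 + 5.2974*y^3 + 0.1702*y^2 - 2.7016*y + 0.7448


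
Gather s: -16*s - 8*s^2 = -8*s^2 - 16*s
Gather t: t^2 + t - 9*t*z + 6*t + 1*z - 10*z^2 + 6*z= t^2 + t*(7 - 9*z) - 10*z^2 + 7*z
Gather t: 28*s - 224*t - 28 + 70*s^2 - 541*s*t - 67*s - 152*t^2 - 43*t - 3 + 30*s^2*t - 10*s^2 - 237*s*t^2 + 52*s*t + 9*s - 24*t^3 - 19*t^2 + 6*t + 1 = 60*s^2 - 30*s - 24*t^3 + t^2*(-237*s - 171) + t*(30*s^2 - 489*s - 261) - 30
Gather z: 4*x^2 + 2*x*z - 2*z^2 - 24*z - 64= 4*x^2 - 2*z^2 + z*(2*x - 24) - 64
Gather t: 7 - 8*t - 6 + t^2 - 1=t^2 - 8*t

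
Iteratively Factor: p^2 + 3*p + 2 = (p + 1)*(p + 2)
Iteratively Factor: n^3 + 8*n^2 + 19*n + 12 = (n + 4)*(n^2 + 4*n + 3) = (n + 3)*(n + 4)*(n + 1)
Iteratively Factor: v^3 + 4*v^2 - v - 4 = (v - 1)*(v^2 + 5*v + 4) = (v - 1)*(v + 4)*(v + 1)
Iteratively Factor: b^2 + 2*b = (b)*(b + 2)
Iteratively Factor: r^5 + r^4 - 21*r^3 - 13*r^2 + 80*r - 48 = (r - 1)*(r^4 + 2*r^3 - 19*r^2 - 32*r + 48) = (r - 1)*(r + 4)*(r^3 - 2*r^2 - 11*r + 12) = (r - 4)*(r - 1)*(r + 4)*(r^2 + 2*r - 3) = (r - 4)*(r - 1)*(r + 3)*(r + 4)*(r - 1)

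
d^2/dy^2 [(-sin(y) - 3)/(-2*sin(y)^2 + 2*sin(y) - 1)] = (-4*sin(y)^5 - 52*sin(y)^4 + 56*sin(y)^3 + 82*sin(y)^2 - 91*sin(y) + 16)/(-2*sin(y) - cos(2*y) + 2)^3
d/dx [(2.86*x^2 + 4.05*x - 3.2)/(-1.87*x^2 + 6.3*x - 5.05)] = (25.5915*x^2 - 40.854*x - 0.292499999999997)/(3.4969*x^4 - 23.562*x^3 + 58.577*x^2 - 63.63*x + 25.5025)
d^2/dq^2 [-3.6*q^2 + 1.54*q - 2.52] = -7.20000000000000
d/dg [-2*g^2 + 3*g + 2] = 3 - 4*g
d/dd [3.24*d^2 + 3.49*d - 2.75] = 6.48*d + 3.49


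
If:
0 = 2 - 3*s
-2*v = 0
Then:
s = 2/3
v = 0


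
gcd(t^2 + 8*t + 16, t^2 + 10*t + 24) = t + 4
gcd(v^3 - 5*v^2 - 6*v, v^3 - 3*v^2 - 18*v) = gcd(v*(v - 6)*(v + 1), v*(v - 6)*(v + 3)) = v^2 - 6*v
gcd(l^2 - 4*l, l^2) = l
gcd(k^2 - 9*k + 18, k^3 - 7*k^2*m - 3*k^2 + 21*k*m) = k - 3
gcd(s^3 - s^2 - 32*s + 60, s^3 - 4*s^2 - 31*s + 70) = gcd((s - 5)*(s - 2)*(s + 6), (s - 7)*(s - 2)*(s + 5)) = s - 2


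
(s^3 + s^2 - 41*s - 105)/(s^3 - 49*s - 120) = (s - 7)/(s - 8)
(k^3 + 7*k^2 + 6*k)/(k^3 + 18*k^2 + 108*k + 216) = k*(k + 1)/(k^2 + 12*k + 36)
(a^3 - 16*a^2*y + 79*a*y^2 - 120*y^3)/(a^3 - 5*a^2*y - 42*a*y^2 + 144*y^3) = (a - 5*y)/(a + 6*y)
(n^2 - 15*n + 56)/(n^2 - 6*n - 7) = (n - 8)/(n + 1)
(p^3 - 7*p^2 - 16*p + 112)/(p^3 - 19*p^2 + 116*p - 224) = (p + 4)/(p - 8)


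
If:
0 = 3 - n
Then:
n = 3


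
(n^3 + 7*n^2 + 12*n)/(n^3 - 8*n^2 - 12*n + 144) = n*(n + 3)/(n^2 - 12*n + 36)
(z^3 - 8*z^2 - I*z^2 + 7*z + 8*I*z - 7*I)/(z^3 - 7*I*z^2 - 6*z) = (z^2 - 8*z + 7)/(z*(z - 6*I))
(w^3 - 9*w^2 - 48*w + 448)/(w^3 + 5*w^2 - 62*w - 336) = (w - 8)/(w + 6)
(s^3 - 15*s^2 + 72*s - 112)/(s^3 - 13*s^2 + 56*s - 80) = (s - 7)/(s - 5)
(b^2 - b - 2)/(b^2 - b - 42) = (-b^2 + b + 2)/(-b^2 + b + 42)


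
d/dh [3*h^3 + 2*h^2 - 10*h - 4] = 9*h^2 + 4*h - 10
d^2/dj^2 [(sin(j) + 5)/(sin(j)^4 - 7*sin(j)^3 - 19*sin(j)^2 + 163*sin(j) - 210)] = (-9*sin(j)^6 + 132*sin(j)^5 - 646*sin(j)^4 + 906*sin(j)^3 + 1445*sin(j)^2 - 4422*sin(j) + 2354)/((sin(j) - 7)^3*(sin(j) - 3)^3*(sin(j) - 2)^3)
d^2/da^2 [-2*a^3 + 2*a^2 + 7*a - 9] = 4 - 12*a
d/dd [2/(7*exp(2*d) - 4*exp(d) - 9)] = (8 - 28*exp(d))*exp(d)/(-7*exp(2*d) + 4*exp(d) + 9)^2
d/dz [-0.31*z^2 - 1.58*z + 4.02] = -0.62*z - 1.58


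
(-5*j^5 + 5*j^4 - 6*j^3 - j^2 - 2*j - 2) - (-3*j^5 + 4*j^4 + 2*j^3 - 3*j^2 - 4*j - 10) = -2*j^5 + j^4 - 8*j^3 + 2*j^2 + 2*j + 8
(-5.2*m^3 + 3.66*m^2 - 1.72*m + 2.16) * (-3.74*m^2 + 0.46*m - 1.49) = 19.448*m^5 - 16.0804*m^4 + 15.8644*m^3 - 14.323*m^2 + 3.5564*m - 3.2184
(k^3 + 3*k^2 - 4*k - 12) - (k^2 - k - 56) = k^3 + 2*k^2 - 3*k + 44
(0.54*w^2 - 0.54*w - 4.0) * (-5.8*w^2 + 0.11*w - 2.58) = -3.132*w^4 + 3.1914*w^3 + 21.7474*w^2 + 0.9532*w + 10.32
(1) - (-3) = 4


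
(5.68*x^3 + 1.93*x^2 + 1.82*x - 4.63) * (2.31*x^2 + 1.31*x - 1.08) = 13.1208*x^5 + 11.8991*x^4 + 0.5981*x^3 - 10.3955*x^2 - 8.0309*x + 5.0004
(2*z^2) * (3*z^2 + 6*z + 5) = 6*z^4 + 12*z^3 + 10*z^2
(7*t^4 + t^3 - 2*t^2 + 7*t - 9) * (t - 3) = 7*t^5 - 20*t^4 - 5*t^3 + 13*t^2 - 30*t + 27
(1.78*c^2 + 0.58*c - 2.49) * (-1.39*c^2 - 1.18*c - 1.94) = -2.4742*c^4 - 2.9066*c^3 - 0.6765*c^2 + 1.813*c + 4.8306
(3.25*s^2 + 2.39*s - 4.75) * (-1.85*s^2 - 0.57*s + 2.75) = -6.0125*s^4 - 6.274*s^3 + 16.3627*s^2 + 9.28*s - 13.0625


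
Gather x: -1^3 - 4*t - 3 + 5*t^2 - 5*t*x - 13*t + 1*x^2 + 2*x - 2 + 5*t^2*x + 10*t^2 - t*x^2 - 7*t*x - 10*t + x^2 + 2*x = 15*t^2 - 27*t + x^2*(2 - t) + x*(5*t^2 - 12*t + 4) - 6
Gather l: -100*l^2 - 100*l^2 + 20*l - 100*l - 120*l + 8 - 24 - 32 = -200*l^2 - 200*l - 48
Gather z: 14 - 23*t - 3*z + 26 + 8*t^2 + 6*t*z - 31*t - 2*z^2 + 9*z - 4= 8*t^2 - 54*t - 2*z^2 + z*(6*t + 6) + 36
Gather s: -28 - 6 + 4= -30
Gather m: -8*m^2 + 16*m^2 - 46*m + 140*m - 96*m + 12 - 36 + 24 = 8*m^2 - 2*m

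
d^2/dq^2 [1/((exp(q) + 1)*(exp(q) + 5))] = (4*exp(3*q) + 18*exp(2*q) + 16*exp(q) - 30)*exp(q)/(exp(6*q) + 18*exp(5*q) + 123*exp(4*q) + 396*exp(3*q) + 615*exp(2*q) + 450*exp(q) + 125)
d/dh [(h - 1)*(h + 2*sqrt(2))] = 2*h - 1 + 2*sqrt(2)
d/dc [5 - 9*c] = -9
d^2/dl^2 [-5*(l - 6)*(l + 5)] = -10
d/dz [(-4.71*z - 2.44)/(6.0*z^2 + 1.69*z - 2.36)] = (28.26*z^2 + 29.28*z + 15.2392)/(36.0*z^4 + 20.28*z^3 - 25.4639*z^2 - 7.9768*z + 5.5696)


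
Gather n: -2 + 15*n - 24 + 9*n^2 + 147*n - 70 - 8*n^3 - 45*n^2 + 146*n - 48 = -8*n^3 - 36*n^2 + 308*n - 144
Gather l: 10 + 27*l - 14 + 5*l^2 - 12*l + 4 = 5*l^2 + 15*l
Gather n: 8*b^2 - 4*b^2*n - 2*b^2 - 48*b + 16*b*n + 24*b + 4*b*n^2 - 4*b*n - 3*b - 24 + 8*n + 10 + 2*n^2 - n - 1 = 6*b^2 - 27*b + n^2*(4*b + 2) + n*(-4*b^2 + 12*b + 7) - 15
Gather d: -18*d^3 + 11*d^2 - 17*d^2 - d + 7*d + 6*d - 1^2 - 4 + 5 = -18*d^3 - 6*d^2 + 12*d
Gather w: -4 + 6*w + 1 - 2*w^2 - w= -2*w^2 + 5*w - 3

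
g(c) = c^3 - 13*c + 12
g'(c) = 3*c^2 - 13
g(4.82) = 61.32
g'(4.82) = 56.70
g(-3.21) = 20.65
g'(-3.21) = 17.91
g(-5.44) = -78.27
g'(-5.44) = 75.78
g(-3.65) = 10.82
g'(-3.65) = 26.97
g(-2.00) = 30.00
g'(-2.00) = -1.00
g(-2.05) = 30.03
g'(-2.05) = -0.39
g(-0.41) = 17.26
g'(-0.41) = -12.50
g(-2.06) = 30.04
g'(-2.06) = -0.27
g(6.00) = 150.00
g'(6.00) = 95.00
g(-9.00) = -600.00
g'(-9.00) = 230.00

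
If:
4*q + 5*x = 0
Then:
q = -5*x/4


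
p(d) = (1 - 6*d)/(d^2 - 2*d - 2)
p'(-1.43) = 3.45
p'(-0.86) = 95.43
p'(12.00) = 0.06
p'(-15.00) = 0.02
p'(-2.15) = 0.96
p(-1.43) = 3.30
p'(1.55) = 3.48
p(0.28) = 0.27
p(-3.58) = 1.25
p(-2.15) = 2.01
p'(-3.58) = 0.30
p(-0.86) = 13.40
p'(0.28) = 2.26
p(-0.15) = -1.13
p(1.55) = 3.08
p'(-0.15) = 5.13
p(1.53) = 3.01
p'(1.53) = 3.38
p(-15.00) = 0.36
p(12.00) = -0.60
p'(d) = (1 - 6*d)*(2 - 2*d)/(d^2 - 2*d - 2)^2 - 6/(d^2 - 2*d - 2)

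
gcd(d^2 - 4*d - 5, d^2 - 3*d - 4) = d + 1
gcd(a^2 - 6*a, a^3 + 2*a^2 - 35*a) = a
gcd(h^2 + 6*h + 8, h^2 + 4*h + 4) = h + 2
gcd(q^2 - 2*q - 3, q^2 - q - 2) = q + 1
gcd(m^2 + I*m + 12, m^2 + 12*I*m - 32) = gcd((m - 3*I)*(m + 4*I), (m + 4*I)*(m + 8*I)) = m + 4*I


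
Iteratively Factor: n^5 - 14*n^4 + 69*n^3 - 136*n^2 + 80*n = (n - 4)*(n^4 - 10*n^3 + 29*n^2 - 20*n) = (n - 4)^2*(n^3 - 6*n^2 + 5*n) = (n - 5)*(n - 4)^2*(n^2 - n) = n*(n - 5)*(n - 4)^2*(n - 1)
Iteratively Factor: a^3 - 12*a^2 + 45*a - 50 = (a - 5)*(a^2 - 7*a + 10) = (a - 5)*(a - 2)*(a - 5)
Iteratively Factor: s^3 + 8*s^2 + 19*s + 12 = (s + 1)*(s^2 + 7*s + 12) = (s + 1)*(s + 3)*(s + 4)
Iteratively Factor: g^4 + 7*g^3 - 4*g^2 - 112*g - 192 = (g - 4)*(g^3 + 11*g^2 + 40*g + 48) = (g - 4)*(g + 3)*(g^2 + 8*g + 16) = (g - 4)*(g + 3)*(g + 4)*(g + 4)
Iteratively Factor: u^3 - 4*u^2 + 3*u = (u - 3)*(u^2 - u) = u*(u - 3)*(u - 1)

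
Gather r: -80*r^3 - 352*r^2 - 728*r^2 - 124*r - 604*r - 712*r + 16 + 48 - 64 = -80*r^3 - 1080*r^2 - 1440*r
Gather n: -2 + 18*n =18*n - 2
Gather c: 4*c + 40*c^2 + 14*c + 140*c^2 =180*c^2 + 18*c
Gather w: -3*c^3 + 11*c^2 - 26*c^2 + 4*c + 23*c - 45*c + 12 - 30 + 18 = -3*c^3 - 15*c^2 - 18*c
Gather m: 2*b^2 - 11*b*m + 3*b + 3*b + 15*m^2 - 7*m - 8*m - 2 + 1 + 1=2*b^2 + 6*b + 15*m^2 + m*(-11*b - 15)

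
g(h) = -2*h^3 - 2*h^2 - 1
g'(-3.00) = -42.00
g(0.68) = -2.55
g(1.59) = -14.10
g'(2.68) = -53.81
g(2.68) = -53.86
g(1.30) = -8.77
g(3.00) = -73.00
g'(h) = -6*h^2 - 4*h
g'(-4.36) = -96.62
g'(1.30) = -15.34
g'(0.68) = -5.49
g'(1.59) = -21.53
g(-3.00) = 35.00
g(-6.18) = 394.67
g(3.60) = -120.23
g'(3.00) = -66.00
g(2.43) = -41.51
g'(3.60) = -92.16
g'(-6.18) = -204.43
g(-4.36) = 126.74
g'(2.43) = -45.15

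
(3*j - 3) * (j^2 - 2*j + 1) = 3*j^3 - 9*j^2 + 9*j - 3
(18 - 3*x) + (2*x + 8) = 26 - x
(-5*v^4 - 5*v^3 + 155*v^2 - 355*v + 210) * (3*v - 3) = -15*v^5 + 480*v^3 - 1530*v^2 + 1695*v - 630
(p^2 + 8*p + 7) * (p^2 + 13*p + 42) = p^4 + 21*p^3 + 153*p^2 + 427*p + 294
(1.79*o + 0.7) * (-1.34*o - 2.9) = -2.3986*o^2 - 6.129*o - 2.03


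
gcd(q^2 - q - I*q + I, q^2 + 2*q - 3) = q - 1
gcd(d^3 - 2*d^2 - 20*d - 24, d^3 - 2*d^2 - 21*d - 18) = d - 6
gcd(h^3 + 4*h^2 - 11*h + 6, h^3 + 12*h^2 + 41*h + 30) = h + 6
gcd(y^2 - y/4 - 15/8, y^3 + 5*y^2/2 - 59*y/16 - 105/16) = y + 5/4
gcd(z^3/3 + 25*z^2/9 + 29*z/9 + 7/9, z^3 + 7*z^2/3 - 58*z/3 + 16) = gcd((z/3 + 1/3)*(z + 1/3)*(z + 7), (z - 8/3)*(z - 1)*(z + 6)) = 1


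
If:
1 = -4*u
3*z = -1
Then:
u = -1/4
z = -1/3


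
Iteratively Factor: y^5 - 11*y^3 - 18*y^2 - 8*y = (y)*(y^4 - 11*y^2 - 18*y - 8) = y*(y + 1)*(y^3 - y^2 - 10*y - 8) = y*(y - 4)*(y + 1)*(y^2 + 3*y + 2) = y*(y - 4)*(y + 1)*(y + 2)*(y + 1)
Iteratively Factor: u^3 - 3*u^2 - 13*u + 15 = (u + 3)*(u^2 - 6*u + 5) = (u - 1)*(u + 3)*(u - 5)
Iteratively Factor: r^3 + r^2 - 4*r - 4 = (r + 1)*(r^2 - 4) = (r - 2)*(r + 1)*(r + 2)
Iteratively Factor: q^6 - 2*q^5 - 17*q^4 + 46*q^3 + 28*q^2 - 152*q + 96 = (q - 3)*(q^5 + q^4 - 14*q^3 + 4*q^2 + 40*q - 32) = (q - 3)*(q + 4)*(q^4 - 3*q^3 - 2*q^2 + 12*q - 8) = (q - 3)*(q - 2)*(q + 4)*(q^3 - q^2 - 4*q + 4) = (q - 3)*(q - 2)^2*(q + 4)*(q^2 + q - 2) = (q - 3)*(q - 2)^2*(q - 1)*(q + 4)*(q + 2)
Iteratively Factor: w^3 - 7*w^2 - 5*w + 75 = (w - 5)*(w^2 - 2*w - 15) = (w - 5)*(w + 3)*(w - 5)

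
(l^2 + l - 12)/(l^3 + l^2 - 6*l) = (l^2 + l - 12)/(l*(l^2 + l - 6))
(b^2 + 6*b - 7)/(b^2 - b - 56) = (b - 1)/(b - 8)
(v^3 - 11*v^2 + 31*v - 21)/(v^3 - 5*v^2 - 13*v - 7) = (v^2 - 4*v + 3)/(v^2 + 2*v + 1)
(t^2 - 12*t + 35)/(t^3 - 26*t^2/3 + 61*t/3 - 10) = 3*(t - 7)/(3*t^2 - 11*t + 6)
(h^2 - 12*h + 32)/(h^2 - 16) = (h - 8)/(h + 4)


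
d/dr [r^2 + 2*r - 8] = 2*r + 2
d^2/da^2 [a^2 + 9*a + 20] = 2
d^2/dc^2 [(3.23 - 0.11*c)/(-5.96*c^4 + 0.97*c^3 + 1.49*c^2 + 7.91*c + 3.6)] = (46.888512*c^7 - 2304.870272*c^6 + 554.95821*c^5 + 511.905846*c^4 + 580.405836*c^3 - 1027.966464*c^2 - 164.276022*c - 375.803206)/(211.708736*c^12 - 103.367856*c^11 - 141.95826*c^10 - 792.156313*c^9 - 73.7679630000001*c^8 + 517.549656*c^7 + 1228.470661*c^6 + 752.327136*c^5 - 237.662007*c^4 - 787.202711*c^3 - 733.66668*c^2 - 307.5408*c - 46.656)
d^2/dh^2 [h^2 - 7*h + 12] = 2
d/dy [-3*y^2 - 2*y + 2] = -6*y - 2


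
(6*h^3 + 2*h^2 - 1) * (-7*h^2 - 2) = -42*h^5 - 14*h^4 - 12*h^3 + 3*h^2 + 2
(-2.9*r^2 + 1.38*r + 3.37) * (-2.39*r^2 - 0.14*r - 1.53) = 6.931*r^4 - 2.8922*r^3 - 3.8105*r^2 - 2.5832*r - 5.1561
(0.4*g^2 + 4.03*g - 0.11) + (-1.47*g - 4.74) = 0.4*g^2 + 2.56*g - 4.85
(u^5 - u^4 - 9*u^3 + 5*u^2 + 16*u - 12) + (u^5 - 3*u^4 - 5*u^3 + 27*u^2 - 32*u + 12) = 2*u^5 - 4*u^4 - 14*u^3 + 32*u^2 - 16*u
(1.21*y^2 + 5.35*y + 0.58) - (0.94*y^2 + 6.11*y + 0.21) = 0.27*y^2 - 0.760000000000001*y + 0.37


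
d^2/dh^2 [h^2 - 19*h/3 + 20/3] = 2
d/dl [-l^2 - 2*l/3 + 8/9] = -2*l - 2/3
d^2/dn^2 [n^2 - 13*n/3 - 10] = 2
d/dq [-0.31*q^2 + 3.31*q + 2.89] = 3.31 - 0.62*q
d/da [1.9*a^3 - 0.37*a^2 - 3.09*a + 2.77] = 5.7*a^2 - 0.74*a - 3.09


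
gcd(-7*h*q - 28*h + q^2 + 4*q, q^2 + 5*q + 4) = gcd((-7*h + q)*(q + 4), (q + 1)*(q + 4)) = q + 4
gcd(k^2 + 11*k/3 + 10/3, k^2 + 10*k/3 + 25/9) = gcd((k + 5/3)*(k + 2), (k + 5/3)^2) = k + 5/3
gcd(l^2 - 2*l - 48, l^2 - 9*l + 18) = 1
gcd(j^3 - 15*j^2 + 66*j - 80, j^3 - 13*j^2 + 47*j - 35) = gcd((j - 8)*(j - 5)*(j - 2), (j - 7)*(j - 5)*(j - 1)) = j - 5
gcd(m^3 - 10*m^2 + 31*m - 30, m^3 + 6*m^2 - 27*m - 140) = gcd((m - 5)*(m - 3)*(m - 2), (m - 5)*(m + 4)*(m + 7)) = m - 5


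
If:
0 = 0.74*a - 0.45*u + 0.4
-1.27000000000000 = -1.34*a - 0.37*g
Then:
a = 0.608108108108108*u - 0.540540540540541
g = 5.39006574141709 - 2.20233747260774*u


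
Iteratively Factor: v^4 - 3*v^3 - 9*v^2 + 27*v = (v)*(v^3 - 3*v^2 - 9*v + 27) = v*(v - 3)*(v^2 - 9) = v*(v - 3)^2*(v + 3)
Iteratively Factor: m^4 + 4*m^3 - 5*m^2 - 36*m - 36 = (m - 3)*(m^3 + 7*m^2 + 16*m + 12) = (m - 3)*(m + 2)*(m^2 + 5*m + 6) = (m - 3)*(m + 2)*(m + 3)*(m + 2)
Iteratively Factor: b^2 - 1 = (b - 1)*(b + 1)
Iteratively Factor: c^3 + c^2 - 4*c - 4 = (c + 2)*(c^2 - c - 2) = (c + 1)*(c + 2)*(c - 2)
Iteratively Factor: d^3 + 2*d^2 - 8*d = (d)*(d^2 + 2*d - 8) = d*(d - 2)*(d + 4)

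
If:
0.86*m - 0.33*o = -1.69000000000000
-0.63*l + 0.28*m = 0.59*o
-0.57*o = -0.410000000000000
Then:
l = -1.42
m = -1.69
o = 0.72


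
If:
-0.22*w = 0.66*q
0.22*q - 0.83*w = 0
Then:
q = 0.00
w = 0.00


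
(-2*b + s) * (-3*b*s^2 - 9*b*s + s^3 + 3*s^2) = 6*b^2*s^2 + 18*b^2*s - 5*b*s^3 - 15*b*s^2 + s^4 + 3*s^3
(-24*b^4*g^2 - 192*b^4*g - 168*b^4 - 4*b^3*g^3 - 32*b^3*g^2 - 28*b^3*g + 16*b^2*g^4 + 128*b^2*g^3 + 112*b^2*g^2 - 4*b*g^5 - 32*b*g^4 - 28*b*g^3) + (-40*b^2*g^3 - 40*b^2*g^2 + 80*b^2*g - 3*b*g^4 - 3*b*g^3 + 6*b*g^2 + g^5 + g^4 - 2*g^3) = -24*b^4*g^2 - 192*b^4*g - 168*b^4 - 4*b^3*g^3 - 32*b^3*g^2 - 28*b^3*g + 16*b^2*g^4 + 88*b^2*g^3 + 72*b^2*g^2 + 80*b^2*g - 4*b*g^5 - 35*b*g^4 - 31*b*g^3 + 6*b*g^2 + g^5 + g^4 - 2*g^3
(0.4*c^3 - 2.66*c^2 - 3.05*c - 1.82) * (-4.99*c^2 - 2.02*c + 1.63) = -1.996*c^5 + 12.4654*c^4 + 21.2447*c^3 + 10.907*c^2 - 1.2951*c - 2.9666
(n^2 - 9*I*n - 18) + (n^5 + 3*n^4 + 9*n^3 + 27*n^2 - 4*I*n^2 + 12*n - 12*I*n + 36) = n^5 + 3*n^4 + 9*n^3 + 28*n^2 - 4*I*n^2 + 12*n - 21*I*n + 18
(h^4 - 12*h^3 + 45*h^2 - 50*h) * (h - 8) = h^5 - 20*h^4 + 141*h^3 - 410*h^2 + 400*h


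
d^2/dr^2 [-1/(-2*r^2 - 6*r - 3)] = 4*(-2*r^2 - 6*r + 2*(2*r + 3)^2 - 3)/(2*r^2 + 6*r + 3)^3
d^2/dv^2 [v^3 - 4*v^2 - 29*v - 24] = 6*v - 8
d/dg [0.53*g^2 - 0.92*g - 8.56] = 1.06*g - 0.92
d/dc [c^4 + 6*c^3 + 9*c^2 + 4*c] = 4*c^3 + 18*c^2 + 18*c + 4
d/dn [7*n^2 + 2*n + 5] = 14*n + 2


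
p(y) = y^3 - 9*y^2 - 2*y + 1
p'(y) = 3*y^2 - 18*y - 2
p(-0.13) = 1.11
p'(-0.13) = 0.39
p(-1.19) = -11.05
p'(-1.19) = 23.67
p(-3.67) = -162.31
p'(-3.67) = 104.47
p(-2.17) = -47.26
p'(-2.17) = 51.19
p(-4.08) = -208.57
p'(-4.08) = 121.38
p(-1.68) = -25.78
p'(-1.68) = 36.71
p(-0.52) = -0.53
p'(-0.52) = 8.17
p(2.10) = -33.63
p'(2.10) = -26.57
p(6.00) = -119.00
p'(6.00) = -2.00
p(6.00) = -119.00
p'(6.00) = -2.00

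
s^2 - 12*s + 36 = (s - 6)^2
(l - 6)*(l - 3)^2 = l^3 - 12*l^2 + 45*l - 54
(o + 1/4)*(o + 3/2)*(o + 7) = o^3 + 35*o^2/4 + 101*o/8 + 21/8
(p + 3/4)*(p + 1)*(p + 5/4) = p^3 + 3*p^2 + 47*p/16 + 15/16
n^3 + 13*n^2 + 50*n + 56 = (n + 2)*(n + 4)*(n + 7)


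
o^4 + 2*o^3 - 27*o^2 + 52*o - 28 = (o - 2)^2*(o - 1)*(o + 7)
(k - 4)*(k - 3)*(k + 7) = k^3 - 37*k + 84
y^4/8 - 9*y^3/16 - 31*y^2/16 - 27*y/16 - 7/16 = (y/4 + 1/4)*(y/2 + 1/4)*(y - 7)*(y + 1)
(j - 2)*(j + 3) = j^2 + j - 6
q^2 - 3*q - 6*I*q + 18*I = (q - 3)*(q - 6*I)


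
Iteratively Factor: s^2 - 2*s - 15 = (s - 5)*(s + 3)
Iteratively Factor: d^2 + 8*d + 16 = (d + 4)*(d + 4)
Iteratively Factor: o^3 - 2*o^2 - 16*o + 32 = (o + 4)*(o^2 - 6*o + 8) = (o - 2)*(o + 4)*(o - 4)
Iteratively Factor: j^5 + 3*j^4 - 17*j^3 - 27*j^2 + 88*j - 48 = (j - 1)*(j^4 + 4*j^3 - 13*j^2 - 40*j + 48) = (j - 3)*(j - 1)*(j^3 + 7*j^2 + 8*j - 16) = (j - 3)*(j - 1)*(j + 4)*(j^2 + 3*j - 4) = (j - 3)*(j - 1)*(j + 4)^2*(j - 1)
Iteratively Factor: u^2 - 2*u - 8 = (u - 4)*(u + 2)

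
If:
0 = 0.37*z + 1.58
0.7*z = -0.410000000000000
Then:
No Solution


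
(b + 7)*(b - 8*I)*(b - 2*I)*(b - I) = b^4 + 7*b^3 - 11*I*b^3 - 26*b^2 - 77*I*b^2 - 182*b + 16*I*b + 112*I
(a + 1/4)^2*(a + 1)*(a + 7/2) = a^4 + 5*a^3 + 93*a^2/16 + 65*a/32 + 7/32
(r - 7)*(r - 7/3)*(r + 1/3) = r^3 - 9*r^2 + 119*r/9 + 49/9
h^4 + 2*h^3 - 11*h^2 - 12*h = h*(h - 3)*(h + 1)*(h + 4)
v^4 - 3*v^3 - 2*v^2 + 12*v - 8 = (v - 2)^2*(v - 1)*(v + 2)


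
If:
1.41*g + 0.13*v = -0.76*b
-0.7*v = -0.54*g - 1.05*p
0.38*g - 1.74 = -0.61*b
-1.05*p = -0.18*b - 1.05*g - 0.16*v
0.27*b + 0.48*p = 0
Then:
No Solution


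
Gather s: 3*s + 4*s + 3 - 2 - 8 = 7*s - 7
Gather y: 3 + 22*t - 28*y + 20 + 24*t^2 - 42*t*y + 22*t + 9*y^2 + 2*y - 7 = 24*t^2 + 44*t + 9*y^2 + y*(-42*t - 26) + 16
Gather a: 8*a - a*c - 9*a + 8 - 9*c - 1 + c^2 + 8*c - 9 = a*(-c - 1) + c^2 - c - 2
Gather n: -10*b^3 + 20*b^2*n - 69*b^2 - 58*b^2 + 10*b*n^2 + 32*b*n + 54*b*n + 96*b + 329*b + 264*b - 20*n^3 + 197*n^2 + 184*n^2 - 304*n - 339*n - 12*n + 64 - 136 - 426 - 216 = -10*b^3 - 127*b^2 + 689*b - 20*n^3 + n^2*(10*b + 381) + n*(20*b^2 + 86*b - 655) - 714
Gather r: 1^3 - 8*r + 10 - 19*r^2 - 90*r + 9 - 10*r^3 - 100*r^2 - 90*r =-10*r^3 - 119*r^2 - 188*r + 20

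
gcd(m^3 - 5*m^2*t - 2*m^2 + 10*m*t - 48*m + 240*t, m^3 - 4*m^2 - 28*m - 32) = m - 8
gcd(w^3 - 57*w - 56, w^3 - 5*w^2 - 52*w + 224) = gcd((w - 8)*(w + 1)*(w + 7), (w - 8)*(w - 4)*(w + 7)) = w^2 - w - 56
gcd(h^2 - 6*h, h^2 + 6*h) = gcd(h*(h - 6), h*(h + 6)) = h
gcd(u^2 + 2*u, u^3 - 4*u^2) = u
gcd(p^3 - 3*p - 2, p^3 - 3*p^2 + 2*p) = p - 2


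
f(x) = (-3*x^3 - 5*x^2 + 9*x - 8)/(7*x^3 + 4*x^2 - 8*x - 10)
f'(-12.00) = 0.00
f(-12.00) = -0.38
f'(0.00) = -1.54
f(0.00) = 0.80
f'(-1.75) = 2.20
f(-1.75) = 1.08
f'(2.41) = 0.17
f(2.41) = -0.62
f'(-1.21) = 4.64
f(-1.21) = 3.04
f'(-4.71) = 0.06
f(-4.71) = -0.25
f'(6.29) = 0.01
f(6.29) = -0.49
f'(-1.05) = 2.89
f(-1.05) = 3.68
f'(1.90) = 0.63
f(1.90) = -0.79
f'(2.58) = 0.13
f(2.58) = -0.60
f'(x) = (-21*x^2 - 8*x + 8)*(-3*x^3 - 5*x^2 + 9*x - 8)/(7*x^3 + 4*x^2 - 8*x - 10)^2 + (-9*x^2 - 10*x + 9)/(7*x^3 + 4*x^2 - 8*x - 10) = (23*x^4 - 78*x^3 + 262*x^2 + 164*x - 154)/(49*x^6 + 56*x^5 - 96*x^4 - 204*x^3 - 16*x^2 + 160*x + 100)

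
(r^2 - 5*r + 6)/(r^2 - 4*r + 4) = (r - 3)/(r - 2)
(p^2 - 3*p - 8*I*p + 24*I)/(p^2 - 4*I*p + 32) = (p - 3)/(p + 4*I)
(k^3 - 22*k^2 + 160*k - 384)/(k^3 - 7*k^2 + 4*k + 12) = (k^2 - 16*k + 64)/(k^2 - k - 2)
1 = 1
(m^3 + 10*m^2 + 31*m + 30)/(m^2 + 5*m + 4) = (m^3 + 10*m^2 + 31*m + 30)/(m^2 + 5*m + 4)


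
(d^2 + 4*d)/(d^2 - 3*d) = (d + 4)/(d - 3)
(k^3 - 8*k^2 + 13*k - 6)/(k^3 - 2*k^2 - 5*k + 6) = (k^2 - 7*k + 6)/(k^2 - k - 6)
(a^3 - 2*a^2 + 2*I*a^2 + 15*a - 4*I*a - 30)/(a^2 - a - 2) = (a^2 + 2*I*a + 15)/(a + 1)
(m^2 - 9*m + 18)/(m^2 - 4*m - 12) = (m - 3)/(m + 2)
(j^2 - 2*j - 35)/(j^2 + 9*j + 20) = (j - 7)/(j + 4)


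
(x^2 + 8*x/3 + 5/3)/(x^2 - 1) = (x + 5/3)/(x - 1)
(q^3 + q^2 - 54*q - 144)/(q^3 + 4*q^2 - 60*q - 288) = (q + 3)/(q + 6)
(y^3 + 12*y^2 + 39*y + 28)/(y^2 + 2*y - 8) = (y^2 + 8*y + 7)/(y - 2)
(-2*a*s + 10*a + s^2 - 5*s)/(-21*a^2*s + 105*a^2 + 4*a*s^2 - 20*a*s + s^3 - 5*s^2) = (-2*a + s)/(-21*a^2 + 4*a*s + s^2)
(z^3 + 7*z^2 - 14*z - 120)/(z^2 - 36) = (z^2 + z - 20)/(z - 6)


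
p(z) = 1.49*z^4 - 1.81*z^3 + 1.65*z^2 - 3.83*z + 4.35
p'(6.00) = 1107.85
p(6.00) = 1580.85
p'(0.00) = -3.83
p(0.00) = 4.35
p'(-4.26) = -577.19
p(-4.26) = 681.25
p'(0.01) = -3.80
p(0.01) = 4.31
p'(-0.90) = -15.54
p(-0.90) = 11.43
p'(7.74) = 2459.98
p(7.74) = 4581.78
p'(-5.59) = -1233.03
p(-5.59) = 1848.39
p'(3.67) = 229.75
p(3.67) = 193.35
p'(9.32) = 4380.23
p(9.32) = 9888.84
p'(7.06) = 1846.12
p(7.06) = 3124.35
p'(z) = 5.96*z^3 - 5.43*z^2 + 3.3*z - 3.83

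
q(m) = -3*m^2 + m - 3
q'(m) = 1 - 6*m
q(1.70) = -9.97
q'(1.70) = -9.20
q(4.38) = -56.17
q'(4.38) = -25.28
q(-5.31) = -92.90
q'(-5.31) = 32.86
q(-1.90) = -15.73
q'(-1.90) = 12.40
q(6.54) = -124.77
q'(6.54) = -38.24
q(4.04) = -47.92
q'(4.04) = -23.24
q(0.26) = -2.94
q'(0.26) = -0.56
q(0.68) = -3.71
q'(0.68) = -3.08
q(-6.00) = -117.00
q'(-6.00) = 37.00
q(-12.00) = -447.00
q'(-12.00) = 73.00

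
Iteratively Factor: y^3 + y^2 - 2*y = (y)*(y^2 + y - 2) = y*(y - 1)*(y + 2)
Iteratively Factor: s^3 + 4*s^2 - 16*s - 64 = (s + 4)*(s^2 - 16) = (s - 4)*(s + 4)*(s + 4)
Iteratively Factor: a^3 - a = (a)*(a^2 - 1) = a*(a + 1)*(a - 1)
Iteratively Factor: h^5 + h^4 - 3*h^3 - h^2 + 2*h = (h - 1)*(h^4 + 2*h^3 - h^2 - 2*h) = (h - 1)*(h + 1)*(h^3 + h^2 - 2*h) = (h - 1)*(h + 1)*(h + 2)*(h^2 - h) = (h - 1)^2*(h + 1)*(h + 2)*(h)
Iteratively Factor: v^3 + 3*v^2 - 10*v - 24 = (v + 2)*(v^2 + v - 12) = (v - 3)*(v + 2)*(v + 4)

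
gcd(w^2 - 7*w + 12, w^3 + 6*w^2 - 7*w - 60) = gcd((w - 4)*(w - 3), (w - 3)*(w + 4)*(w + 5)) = w - 3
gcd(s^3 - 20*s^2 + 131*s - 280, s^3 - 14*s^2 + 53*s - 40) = s^2 - 13*s + 40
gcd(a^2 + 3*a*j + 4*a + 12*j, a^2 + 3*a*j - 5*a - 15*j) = a + 3*j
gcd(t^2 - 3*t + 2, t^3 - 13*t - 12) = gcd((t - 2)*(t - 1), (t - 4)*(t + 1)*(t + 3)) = 1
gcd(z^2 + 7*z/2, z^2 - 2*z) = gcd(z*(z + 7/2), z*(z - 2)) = z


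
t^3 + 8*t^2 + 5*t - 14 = (t - 1)*(t + 2)*(t + 7)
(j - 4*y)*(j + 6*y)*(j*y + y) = j^3*y + 2*j^2*y^2 + j^2*y - 24*j*y^3 + 2*j*y^2 - 24*y^3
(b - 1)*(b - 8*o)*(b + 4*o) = b^3 - 4*b^2*o - b^2 - 32*b*o^2 + 4*b*o + 32*o^2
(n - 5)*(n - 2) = n^2 - 7*n + 10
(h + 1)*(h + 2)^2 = h^3 + 5*h^2 + 8*h + 4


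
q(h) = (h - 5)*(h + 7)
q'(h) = 2*h + 2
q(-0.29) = -35.50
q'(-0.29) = 1.42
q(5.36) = 4.45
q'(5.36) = 12.72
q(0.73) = -33.01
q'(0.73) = 3.46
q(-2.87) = -32.50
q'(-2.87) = -3.74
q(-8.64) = 22.37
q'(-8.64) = -15.28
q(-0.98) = -36.00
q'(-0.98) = 0.04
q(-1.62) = -35.62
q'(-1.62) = -1.24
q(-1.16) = -35.97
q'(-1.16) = -0.32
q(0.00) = -35.00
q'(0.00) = 2.00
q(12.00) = 133.00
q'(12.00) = 26.00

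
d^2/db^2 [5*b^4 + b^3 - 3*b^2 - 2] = 60*b^2 + 6*b - 6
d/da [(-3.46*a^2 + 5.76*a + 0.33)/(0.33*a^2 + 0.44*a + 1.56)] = (-3.4232*a^2 - 11.013*a + 8.8404)/(0.1089*a^4 + 0.2904*a^3 + 1.2232*a^2 + 1.3728*a + 2.4336)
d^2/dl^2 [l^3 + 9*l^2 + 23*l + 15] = 6*l + 18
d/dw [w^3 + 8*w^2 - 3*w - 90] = 3*w^2 + 16*w - 3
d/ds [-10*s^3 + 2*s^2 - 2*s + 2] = -30*s^2 + 4*s - 2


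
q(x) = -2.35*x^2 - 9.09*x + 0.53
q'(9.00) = -51.39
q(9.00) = -271.63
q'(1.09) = -14.21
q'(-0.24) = -7.96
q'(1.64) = -16.80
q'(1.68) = -16.99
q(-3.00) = 6.65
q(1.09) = -12.17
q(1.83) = -23.97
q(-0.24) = 2.58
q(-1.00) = 7.27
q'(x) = -4.7*x - 9.09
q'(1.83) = -17.69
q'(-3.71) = 8.35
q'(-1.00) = -4.39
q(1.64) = -20.70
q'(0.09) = -9.51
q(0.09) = -0.31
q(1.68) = -21.37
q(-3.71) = 1.91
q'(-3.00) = 5.01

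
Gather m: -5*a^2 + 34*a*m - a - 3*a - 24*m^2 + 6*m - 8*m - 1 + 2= -5*a^2 - 4*a - 24*m^2 + m*(34*a - 2) + 1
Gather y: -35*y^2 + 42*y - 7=-35*y^2 + 42*y - 7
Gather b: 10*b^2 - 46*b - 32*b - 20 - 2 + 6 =10*b^2 - 78*b - 16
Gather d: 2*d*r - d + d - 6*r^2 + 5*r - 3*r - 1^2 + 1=2*d*r - 6*r^2 + 2*r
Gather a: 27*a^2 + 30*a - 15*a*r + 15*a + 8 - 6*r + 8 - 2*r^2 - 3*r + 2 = 27*a^2 + a*(45 - 15*r) - 2*r^2 - 9*r + 18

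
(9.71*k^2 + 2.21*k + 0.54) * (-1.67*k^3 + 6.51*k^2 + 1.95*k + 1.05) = -16.2157*k^5 + 59.5214*k^4 + 32.4198*k^3 + 18.0204*k^2 + 3.3735*k + 0.567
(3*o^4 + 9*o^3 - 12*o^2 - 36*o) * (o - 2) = 3*o^5 + 3*o^4 - 30*o^3 - 12*o^2 + 72*o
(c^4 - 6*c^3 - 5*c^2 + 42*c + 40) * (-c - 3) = -c^5 + 3*c^4 + 23*c^3 - 27*c^2 - 166*c - 120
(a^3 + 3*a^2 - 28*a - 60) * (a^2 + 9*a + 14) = a^5 + 12*a^4 + 13*a^3 - 270*a^2 - 932*a - 840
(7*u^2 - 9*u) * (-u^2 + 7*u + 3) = -7*u^4 + 58*u^3 - 42*u^2 - 27*u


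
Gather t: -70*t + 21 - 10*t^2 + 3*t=-10*t^2 - 67*t + 21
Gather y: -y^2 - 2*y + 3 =-y^2 - 2*y + 3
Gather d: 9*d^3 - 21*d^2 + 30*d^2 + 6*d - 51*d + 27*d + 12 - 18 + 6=9*d^3 + 9*d^2 - 18*d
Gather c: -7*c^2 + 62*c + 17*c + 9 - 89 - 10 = -7*c^2 + 79*c - 90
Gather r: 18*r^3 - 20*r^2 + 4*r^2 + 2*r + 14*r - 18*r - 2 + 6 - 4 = 18*r^3 - 16*r^2 - 2*r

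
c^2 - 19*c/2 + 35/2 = (c - 7)*(c - 5/2)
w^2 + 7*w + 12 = (w + 3)*(w + 4)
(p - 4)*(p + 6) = p^2 + 2*p - 24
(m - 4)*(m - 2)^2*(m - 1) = m^4 - 9*m^3 + 28*m^2 - 36*m + 16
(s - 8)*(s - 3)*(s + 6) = s^3 - 5*s^2 - 42*s + 144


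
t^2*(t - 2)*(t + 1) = t^4 - t^3 - 2*t^2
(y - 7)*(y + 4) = y^2 - 3*y - 28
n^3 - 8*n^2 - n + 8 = (n - 8)*(n - 1)*(n + 1)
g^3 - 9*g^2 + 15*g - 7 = (g - 7)*(g - 1)^2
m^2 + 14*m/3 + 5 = (m + 5/3)*(m + 3)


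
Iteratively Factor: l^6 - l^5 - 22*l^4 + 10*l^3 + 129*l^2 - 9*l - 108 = (l - 1)*(l^5 - 22*l^3 - 12*l^2 + 117*l + 108) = (l - 4)*(l - 1)*(l^4 + 4*l^3 - 6*l^2 - 36*l - 27) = (l - 4)*(l - 1)*(l + 3)*(l^3 + l^2 - 9*l - 9) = (l - 4)*(l - 3)*(l - 1)*(l + 3)*(l^2 + 4*l + 3) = (l - 4)*(l - 3)*(l - 1)*(l + 3)^2*(l + 1)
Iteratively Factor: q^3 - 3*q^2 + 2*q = (q - 1)*(q^2 - 2*q) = q*(q - 1)*(q - 2)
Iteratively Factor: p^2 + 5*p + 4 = (p + 4)*(p + 1)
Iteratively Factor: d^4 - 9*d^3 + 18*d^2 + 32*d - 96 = (d - 4)*(d^3 - 5*d^2 - 2*d + 24) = (d - 4)^2*(d^2 - d - 6) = (d - 4)^2*(d + 2)*(d - 3)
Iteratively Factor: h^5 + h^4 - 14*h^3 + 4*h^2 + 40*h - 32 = (h + 2)*(h^4 - h^3 - 12*h^2 + 28*h - 16) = (h - 2)*(h + 2)*(h^3 + h^2 - 10*h + 8) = (h - 2)*(h + 2)*(h + 4)*(h^2 - 3*h + 2) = (h - 2)^2*(h + 2)*(h + 4)*(h - 1)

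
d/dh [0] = 0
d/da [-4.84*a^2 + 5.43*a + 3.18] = 5.43 - 9.68*a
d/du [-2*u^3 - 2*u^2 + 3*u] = -6*u^2 - 4*u + 3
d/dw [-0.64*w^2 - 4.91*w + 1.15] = -1.28*w - 4.91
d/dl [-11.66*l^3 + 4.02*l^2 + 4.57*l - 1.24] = -34.98*l^2 + 8.04*l + 4.57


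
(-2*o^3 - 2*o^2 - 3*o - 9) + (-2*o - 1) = -2*o^3 - 2*o^2 - 5*o - 10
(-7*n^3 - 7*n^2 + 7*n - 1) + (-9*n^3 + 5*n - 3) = -16*n^3 - 7*n^2 + 12*n - 4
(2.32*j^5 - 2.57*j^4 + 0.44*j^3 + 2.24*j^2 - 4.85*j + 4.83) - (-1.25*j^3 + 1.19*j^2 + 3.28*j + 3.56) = 2.32*j^5 - 2.57*j^4 + 1.69*j^3 + 1.05*j^2 - 8.13*j + 1.27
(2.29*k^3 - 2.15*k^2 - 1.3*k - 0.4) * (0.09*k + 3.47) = 0.2061*k^4 + 7.7528*k^3 - 7.5775*k^2 - 4.547*k - 1.388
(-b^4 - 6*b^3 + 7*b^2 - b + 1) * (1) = -b^4 - 6*b^3 + 7*b^2 - b + 1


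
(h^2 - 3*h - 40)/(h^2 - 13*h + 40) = (h + 5)/(h - 5)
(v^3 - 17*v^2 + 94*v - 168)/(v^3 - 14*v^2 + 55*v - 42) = (v - 4)/(v - 1)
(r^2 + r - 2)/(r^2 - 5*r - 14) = (r - 1)/(r - 7)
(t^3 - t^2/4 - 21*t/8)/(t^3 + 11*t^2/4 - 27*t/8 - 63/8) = t/(t + 3)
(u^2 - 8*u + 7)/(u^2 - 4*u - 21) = (u - 1)/(u + 3)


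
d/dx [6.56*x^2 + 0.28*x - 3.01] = 13.12*x + 0.28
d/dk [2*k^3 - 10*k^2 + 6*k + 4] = 6*k^2 - 20*k + 6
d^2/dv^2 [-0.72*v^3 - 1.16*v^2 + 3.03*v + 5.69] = -4.32*v - 2.32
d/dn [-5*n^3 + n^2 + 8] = n*(2 - 15*n)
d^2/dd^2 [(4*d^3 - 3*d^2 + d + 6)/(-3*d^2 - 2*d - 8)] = 2*(53*d^3 - 570*d^2 - 804*d + 328)/(27*d^6 + 54*d^5 + 252*d^4 + 296*d^3 + 672*d^2 + 384*d + 512)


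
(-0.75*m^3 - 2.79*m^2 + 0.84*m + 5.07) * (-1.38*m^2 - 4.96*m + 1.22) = 1.035*m^5 + 7.5702*m^4 + 11.7642*m^3 - 14.5668*m^2 - 24.1224*m + 6.1854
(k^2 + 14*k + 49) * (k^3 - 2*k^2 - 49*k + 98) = k^5 + 12*k^4 - 28*k^3 - 686*k^2 - 1029*k + 4802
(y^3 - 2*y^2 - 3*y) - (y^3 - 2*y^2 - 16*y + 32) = 13*y - 32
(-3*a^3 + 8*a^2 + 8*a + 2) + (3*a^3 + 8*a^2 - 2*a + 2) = 16*a^2 + 6*a + 4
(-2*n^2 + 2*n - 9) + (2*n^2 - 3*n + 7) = -n - 2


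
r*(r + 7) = r^2 + 7*r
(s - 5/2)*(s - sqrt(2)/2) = s^2 - 5*s/2 - sqrt(2)*s/2 + 5*sqrt(2)/4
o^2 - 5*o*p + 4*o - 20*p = (o + 4)*(o - 5*p)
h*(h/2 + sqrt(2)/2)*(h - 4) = h^3/2 - 2*h^2 + sqrt(2)*h^2/2 - 2*sqrt(2)*h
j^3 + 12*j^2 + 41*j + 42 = (j + 2)*(j + 3)*(j + 7)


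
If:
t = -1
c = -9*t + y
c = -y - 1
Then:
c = 4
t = -1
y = -5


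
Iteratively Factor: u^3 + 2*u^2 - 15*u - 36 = (u + 3)*(u^2 - u - 12) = (u - 4)*(u + 3)*(u + 3)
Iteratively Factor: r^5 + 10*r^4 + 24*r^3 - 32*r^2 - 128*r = (r - 2)*(r^4 + 12*r^3 + 48*r^2 + 64*r) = r*(r - 2)*(r^3 + 12*r^2 + 48*r + 64) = r*(r - 2)*(r + 4)*(r^2 + 8*r + 16) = r*(r - 2)*(r + 4)^2*(r + 4)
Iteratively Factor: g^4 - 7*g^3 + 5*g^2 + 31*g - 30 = (g + 2)*(g^3 - 9*g^2 + 23*g - 15) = (g - 1)*(g + 2)*(g^2 - 8*g + 15) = (g - 3)*(g - 1)*(g + 2)*(g - 5)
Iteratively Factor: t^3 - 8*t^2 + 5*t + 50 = (t + 2)*(t^2 - 10*t + 25) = (t - 5)*(t + 2)*(t - 5)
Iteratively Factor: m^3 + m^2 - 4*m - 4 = (m - 2)*(m^2 + 3*m + 2) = (m - 2)*(m + 2)*(m + 1)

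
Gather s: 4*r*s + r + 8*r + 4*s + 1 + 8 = 9*r + s*(4*r + 4) + 9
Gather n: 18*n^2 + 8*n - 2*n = 18*n^2 + 6*n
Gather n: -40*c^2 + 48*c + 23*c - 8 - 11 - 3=-40*c^2 + 71*c - 22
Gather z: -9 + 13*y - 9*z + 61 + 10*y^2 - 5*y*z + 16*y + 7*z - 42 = 10*y^2 + 29*y + z*(-5*y - 2) + 10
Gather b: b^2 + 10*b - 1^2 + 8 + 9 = b^2 + 10*b + 16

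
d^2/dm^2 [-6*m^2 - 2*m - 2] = -12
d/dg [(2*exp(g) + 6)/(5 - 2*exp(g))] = 22*exp(g)/(2*exp(g) - 5)^2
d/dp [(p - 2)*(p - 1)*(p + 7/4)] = 3*p^2 - 5*p/2 - 13/4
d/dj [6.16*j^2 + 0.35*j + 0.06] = 12.32*j + 0.35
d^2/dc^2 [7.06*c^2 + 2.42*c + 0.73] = 14.1200000000000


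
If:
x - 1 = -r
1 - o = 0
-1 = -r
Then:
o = 1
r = 1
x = 0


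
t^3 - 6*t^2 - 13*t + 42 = (t - 7)*(t - 2)*(t + 3)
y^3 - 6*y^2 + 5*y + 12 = (y - 4)*(y - 3)*(y + 1)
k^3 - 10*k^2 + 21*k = k*(k - 7)*(k - 3)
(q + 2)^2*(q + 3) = q^3 + 7*q^2 + 16*q + 12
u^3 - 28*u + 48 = (u - 4)*(u - 2)*(u + 6)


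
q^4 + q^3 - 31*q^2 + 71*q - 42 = (q - 3)*(q - 2)*(q - 1)*(q + 7)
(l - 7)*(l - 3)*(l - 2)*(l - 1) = l^4 - 13*l^3 + 53*l^2 - 83*l + 42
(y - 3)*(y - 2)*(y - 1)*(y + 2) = y^4 - 4*y^3 - y^2 + 16*y - 12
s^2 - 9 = (s - 3)*(s + 3)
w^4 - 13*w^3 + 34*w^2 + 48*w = w*(w - 8)*(w - 6)*(w + 1)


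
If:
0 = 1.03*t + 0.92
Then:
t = -0.89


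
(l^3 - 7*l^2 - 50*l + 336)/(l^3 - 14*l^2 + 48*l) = (l + 7)/l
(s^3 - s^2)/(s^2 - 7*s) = s*(s - 1)/(s - 7)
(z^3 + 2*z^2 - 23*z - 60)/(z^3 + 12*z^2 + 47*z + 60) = (z - 5)/(z + 5)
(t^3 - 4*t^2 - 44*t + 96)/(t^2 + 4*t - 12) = t - 8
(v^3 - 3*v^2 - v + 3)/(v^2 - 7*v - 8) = (v^2 - 4*v + 3)/(v - 8)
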